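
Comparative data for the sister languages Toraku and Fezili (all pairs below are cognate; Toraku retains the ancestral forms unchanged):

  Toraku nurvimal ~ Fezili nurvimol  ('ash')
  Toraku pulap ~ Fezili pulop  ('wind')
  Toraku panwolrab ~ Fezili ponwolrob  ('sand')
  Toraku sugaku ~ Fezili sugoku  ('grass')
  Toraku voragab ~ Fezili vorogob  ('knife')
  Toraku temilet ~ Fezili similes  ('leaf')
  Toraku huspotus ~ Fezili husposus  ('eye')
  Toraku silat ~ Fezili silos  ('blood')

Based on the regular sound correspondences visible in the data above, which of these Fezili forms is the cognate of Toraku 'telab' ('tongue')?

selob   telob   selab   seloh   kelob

selob

temilet ~ similes — Toraku t corresponds to Fezili s word-initially before a front vowel.
panwolrab ~ ponwolrob, voragab ~ vorogob — Toraku a corresponds to Fezili o after a consonant, before a labial obstruent.
Applying these to Toraku 'telab':
  telab → selab   (t→s word-initially before a front vowel)
  selab → selob   (a→o after a consonant, before a labial obstruent)
So the Fezili cognate is 'selob'.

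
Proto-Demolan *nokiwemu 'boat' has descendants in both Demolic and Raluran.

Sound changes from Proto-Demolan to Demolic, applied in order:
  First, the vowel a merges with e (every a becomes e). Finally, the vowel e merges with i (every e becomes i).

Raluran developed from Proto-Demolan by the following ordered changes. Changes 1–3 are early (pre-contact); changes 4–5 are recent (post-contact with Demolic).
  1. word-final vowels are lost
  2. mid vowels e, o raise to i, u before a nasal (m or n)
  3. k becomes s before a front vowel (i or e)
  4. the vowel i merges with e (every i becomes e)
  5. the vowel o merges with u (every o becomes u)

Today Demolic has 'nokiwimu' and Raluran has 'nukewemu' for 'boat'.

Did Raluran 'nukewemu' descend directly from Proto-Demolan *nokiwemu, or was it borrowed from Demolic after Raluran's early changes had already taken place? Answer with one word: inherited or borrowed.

If inherited, *nokiwemu would pass through all of Raluran's changes:
Raluran: *nokiwemu
  nokiwemu → nokiwem   [apocope]
  nokiwem → nokiwim   [pre-nasal raising]
  nokiwim → nosiwim   [palatalisation]
  nosiwim → nosewem   [vowel merger]
  nosewem → nusewem   [vowel merger]
  giving Raluran nusewem.
If borrowed from Demolic 'nokiwimu' after the early changes, it would undergo only the recent ones:
  rule 4 (vowel merger): nokiwimu → nokewemu
  rule 5 (vowel merger): nokewemu → nukewemu
  ⇒ as a loan: nukewemu
Raluran 'nukewemu' matches the loan outcome 'nukewemu', not the inherited 'nusewem' — it skipped the early Raluran changes, so it was borrowed from Demolic.

borrowed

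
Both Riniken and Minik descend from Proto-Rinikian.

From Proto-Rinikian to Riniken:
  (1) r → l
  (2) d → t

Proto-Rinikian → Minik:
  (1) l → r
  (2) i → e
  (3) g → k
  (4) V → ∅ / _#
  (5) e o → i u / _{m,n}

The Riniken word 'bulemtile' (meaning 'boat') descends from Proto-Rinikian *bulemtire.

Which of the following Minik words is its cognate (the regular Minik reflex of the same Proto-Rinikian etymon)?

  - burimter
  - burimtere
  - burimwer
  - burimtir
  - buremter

burimter

Minik: *bulemtire
  bulemtire → buremtire   [unconditioned shift]
  buremtire → buremtere   [vowel merger]
  buremtere (rule 3 does not apply)
  buremtere → buremter   [apocope]
  buremter → burimter   [pre-nasal raising]
  giving Minik burimter.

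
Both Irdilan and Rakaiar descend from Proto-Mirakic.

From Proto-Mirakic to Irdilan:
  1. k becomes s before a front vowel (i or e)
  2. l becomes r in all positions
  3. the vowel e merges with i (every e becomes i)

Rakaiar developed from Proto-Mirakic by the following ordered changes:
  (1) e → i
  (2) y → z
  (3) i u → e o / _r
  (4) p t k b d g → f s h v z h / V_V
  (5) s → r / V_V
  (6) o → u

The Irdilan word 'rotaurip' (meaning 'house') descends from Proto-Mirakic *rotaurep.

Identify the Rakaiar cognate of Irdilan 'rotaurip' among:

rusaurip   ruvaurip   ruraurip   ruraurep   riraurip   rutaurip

ruraurip

Rakaiar: *rotaurep
  rotaurep → rotaurip   [vowel merger]
  rotaurip (rule 2 does not apply)
  rotaurip → rotaorip   [pre-rhotic lowering]
  rotaorip → rosaorip   [intervocalic lenition]
  rosaorip → roraorip   [rhotacism]
  roraorip → ruraurip   [vowel merger]
  giving Rakaiar ruraurip.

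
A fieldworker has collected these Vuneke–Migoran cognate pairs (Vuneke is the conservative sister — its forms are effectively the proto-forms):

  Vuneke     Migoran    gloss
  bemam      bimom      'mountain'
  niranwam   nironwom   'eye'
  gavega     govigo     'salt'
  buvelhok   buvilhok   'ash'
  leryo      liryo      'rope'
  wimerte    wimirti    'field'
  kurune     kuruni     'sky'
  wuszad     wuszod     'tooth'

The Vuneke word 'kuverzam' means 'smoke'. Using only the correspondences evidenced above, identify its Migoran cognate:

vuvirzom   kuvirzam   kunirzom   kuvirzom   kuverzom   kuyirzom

kuvirzom

leryo ~ liryo, wimerte ~ wimirti — Vuneke e corresponds to Migoran i after a consonant, before r.
bemam ~ bimom, niranwam ~ nironwom — Vuneke a corresponds to Migoran o after a consonant, before a nasal.
Applying these to Vuneke 'kuverzam':
  kuverzam → kuvirzam   (e→i after a consonant, before r)
  kuvirzam → kuvirzom   (a→o after a consonant, before a nasal)
So the Migoran cognate is 'kuvirzom'.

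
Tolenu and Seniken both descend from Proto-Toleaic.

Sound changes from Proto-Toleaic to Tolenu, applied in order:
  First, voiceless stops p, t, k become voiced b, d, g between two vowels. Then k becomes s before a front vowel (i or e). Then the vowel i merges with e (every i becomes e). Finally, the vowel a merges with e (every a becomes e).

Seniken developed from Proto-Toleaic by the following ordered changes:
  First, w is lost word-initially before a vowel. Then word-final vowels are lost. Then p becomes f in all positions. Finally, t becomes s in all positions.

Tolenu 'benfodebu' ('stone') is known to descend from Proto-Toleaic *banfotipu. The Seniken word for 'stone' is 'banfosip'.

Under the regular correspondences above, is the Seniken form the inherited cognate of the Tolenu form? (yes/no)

Derive the expected Seniken reflex of *banfotipu:
Seniken: *banfotipu
  banfotipu (rule 1 does not apply)
  banfotipu → banfotip   [apocope]
  banfotip → banfotif   [unconditioned shift]
  banfotif → banfosif   [unconditioned shift]
  giving Seniken banfosif.
The regular Seniken reflex would be 'banfosif', but the attested form is 'banfosip'. The correspondence is irregular, so they are not cognates (the Seniken form has a different source).

no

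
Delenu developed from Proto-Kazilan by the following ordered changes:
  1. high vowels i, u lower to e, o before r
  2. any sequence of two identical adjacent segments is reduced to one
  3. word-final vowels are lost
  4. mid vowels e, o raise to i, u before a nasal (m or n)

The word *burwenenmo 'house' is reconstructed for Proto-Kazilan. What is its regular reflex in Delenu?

Delenu: *burwenenmo > borwenenmo > borwenenm > borwininm  (by pre-rhotic lowering, apocope, pre-nasal raising)

borwininm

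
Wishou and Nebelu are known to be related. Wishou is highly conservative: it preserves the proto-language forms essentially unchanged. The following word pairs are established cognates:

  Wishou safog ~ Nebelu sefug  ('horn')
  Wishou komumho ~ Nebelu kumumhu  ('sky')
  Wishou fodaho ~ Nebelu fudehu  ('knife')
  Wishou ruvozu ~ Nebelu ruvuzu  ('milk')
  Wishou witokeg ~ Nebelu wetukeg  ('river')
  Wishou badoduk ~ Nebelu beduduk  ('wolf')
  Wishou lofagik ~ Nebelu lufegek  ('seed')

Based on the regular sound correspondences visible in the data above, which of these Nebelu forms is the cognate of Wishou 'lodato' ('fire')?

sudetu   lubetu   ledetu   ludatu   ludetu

safog ~ sefug, fodaho ~ fudehu — Wishou o corresponds to Nebelu u after a consonant, before a consonant other than r, m, n, p, b, f, v.
fodaho ~ fudehu, badoduk ~ beduduk — Wishou a corresponds to Nebelu e after a consonant, before a consonant other than r, m, n, p, b, f, v.
komumho ~ kumumhu, fodaho ~ fudehu — Wishou o corresponds to Nebelu u word-finally.
Applying these to Wishou 'lodato':
  lodato → ludato   (o→u after a consonant, before a consonant other than r, m, n, p, b, f, v)
  ludato → ludeto   (a→e after a consonant, before a consonant other than r, m, n, p, b, f, v)
  ludeto → ludetu   (o→u word-finally)
So the Nebelu cognate is 'ludetu'.

ludetu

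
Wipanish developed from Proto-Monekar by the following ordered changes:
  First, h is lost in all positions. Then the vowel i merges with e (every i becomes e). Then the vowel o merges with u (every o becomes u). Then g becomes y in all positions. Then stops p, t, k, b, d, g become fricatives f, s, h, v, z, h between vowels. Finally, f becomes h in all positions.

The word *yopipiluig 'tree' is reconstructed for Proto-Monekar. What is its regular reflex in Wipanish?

yuheheluey

Wipanish: *yopipiluig
  yopipiluig (rule 1 does not apply)
  yopipiluig → yopepelueg   [vowel merger]
  yopepelueg → yupepelueg   [vowel merger]
  yupepelueg → yupepeluey   [unconditioned shift]
  yupepeluey → yufefeluey   [intervocalic lenition]
  yufefeluey → yuheheluey   [unconditioned shift]
  giving Wipanish yuheheluey.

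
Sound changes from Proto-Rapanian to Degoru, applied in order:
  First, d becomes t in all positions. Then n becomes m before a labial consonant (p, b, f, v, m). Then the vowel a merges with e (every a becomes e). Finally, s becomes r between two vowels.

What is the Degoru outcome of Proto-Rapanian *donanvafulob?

Degoru: start from *donanvafulob.
  rule 1 (unconditioned shift): donanvafulob → tonanvafulob
  rule 2 (nasal place assimilation): tonanvafulob → tonamvafulob
  rule 3 (vowel merger): tonamvafulob → tonemvefulob
  rule 4: no change — tonemvefulob
  ⇒ Degoru tonemvefulob

tonemvefulob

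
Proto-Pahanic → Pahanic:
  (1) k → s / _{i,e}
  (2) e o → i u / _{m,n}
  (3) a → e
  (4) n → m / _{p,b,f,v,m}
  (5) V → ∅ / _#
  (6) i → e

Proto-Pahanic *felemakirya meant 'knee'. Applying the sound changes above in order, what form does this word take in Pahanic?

felemesery

Pahanic: *felemakirya
  felemakirya → felemasirya   [palatalisation]
  felemasirya → felimasirya   [pre-nasal raising]
  felimasirya → felimesirye   [vowel merger]
  felimesirye (rule 4 does not apply)
  felimesirye → felimesiry   [apocope]
  felimesiry → felemesery   [vowel merger]
  giving Pahanic felemesery.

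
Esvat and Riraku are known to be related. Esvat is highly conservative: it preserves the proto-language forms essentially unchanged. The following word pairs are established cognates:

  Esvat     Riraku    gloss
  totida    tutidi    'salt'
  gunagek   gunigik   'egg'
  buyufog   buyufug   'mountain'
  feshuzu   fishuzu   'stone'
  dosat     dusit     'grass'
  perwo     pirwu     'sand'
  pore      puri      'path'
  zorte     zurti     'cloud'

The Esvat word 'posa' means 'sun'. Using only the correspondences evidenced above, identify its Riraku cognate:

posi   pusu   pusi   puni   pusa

pusi

totida ~ tutidi, buyufog ~ buyufug — Esvat o corresponds to Riraku u after a consonant, before a consonant other than r, m, n, p, b, f, v.
totida ~ tutidi — Esvat a corresponds to Riraku i word-finally.
Applying these to Esvat 'posa':
  posa → pusa   (o→u after a consonant, before a consonant other than r, m, n, p, b, f, v)
  pusa → pusi   (a→i word-finally)
So the Riraku cognate is 'pusi'.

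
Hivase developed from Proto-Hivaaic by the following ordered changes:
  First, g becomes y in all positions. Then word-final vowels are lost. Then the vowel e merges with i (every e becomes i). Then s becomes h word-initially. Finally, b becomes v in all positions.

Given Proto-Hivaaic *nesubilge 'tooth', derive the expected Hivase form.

nisuvily

Hivase: *nesubilge > nesubilye > nesubily > nisubily > nisuvily  (by unconditioned shift, apocope, vowel merger, unconditioned shift)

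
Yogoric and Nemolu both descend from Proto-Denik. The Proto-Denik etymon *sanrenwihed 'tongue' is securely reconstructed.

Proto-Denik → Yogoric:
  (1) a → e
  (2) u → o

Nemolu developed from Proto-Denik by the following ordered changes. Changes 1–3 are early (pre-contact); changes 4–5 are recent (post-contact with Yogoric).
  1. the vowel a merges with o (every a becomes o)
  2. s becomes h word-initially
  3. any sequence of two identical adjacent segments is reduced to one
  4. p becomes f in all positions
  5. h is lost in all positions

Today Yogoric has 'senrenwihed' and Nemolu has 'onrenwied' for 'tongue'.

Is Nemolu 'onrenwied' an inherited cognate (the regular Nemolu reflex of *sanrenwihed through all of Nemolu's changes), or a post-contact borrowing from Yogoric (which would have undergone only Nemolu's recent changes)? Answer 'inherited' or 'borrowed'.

If inherited, *sanrenwihed would pass through all of Nemolu's changes:
Nemolu: start from *sanrenwihed.
  rule 1 (vowel merger): sanrenwihed → sonrenwihed
  rule 2 (debuccalisation): sonrenwihed → honrenwihed
  rule 3: no change — honrenwihed
  rule 4: no change — honrenwihed
  rule 5 (h-loss): honrenwihed → onrenwied
  ⇒ Nemolu onrenwied
If borrowed from Yogoric 'senrenwihed' after the early changes, it would undergo only the recent ones:
  rule 4 (unconditioned shift): no change (senrenwihed)
  rule 5 (h-loss): senrenwihed → senrenwied
  ⇒ as a loan: senrenwied
Nemolu 'onrenwied' matches the inherited outcome exactly, so it is an inherited cognate, not a loan.

inherited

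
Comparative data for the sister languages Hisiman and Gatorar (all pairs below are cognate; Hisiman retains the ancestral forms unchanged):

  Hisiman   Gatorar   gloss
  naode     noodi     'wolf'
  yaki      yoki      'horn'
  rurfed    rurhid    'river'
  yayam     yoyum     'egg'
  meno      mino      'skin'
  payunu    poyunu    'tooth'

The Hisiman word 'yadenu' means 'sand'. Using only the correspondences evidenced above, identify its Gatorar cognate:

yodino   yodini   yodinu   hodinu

yodinu

yaki ~ yoki, yayam ~ yoyum — Hisiman a corresponds to Gatorar o after a consonant, before a consonant other than r, m, n, p, b, f, v.
meno ~ mino — Hisiman e corresponds to Gatorar i after a consonant, before a nasal.
Applying these to Hisiman 'yadenu':
  yadenu → yodenu   (a→o after a consonant, before a consonant other than r, m, n, p, b, f, v)
  yodenu → yodinu   (e→i after a consonant, before a nasal)
So the Gatorar cognate is 'yodinu'.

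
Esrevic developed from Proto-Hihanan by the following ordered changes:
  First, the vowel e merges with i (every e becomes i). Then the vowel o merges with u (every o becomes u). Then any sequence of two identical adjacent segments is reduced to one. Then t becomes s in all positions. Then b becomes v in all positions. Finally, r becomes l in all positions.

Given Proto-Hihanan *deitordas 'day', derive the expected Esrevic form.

disuldas

Esrevic: *deitordas
  deitordas → diitordas   [vowel merger]
  diitordas → diiturdas   [vowel merger]
  diiturdas → diturdas   [degemination]
  diturdas → disurdas   [unconditioned shift]
  disurdas (rule 5 does not apply)
  disurdas → disuldas   [unconditioned shift]
  giving Esrevic disuldas.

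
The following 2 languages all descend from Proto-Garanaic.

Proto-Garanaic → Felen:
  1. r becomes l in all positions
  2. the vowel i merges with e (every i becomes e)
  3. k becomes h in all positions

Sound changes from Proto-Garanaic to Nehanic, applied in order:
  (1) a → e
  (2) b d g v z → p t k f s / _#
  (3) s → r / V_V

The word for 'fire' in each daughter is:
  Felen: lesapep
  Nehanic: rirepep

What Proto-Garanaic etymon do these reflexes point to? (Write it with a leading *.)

Position 2: Felen has e, Nehanic has i. Nehanic preserves i here (none of its changes turn any other segment into i), so the proto-segment is *i.
Position 1: Felen has l, Nehanic has r. Taking the neighbouring segments as reconstructed: Felen l could go back to *l or *r; Nehanic r can only go back to *r — the one source consistent with every daughter is *r.
Position 4: Felen has a, Nehanic has e. Felen preserves a here (none of its changes turn any other segment into a), so the proto-segment is *a.
This points to *risapep. Verify forward in each daughter:
Felen: *risapep > lisapep > lesapep  (by unconditioned shift, vowel merger)
Nehanic: start from *risapep.
  rule 1 (vowel merger): risapep → risepep
  rule 2: no change — risepep
  rule 3 (rhotacism): risepep → rirepep
  ⇒ Nehanic rirepep
No other proto-form is consistent with every reflex, so the reconstruction is *risapep.

*risapep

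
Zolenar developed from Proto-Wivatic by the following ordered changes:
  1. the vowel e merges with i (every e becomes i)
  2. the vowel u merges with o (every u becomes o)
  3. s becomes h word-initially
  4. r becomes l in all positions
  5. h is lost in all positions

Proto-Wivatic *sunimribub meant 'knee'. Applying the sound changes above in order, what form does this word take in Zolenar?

Zolenar: *sunimribub > sonimribob > honimribob > honimlibob > onimlibob  (by vowel merger, debuccalisation, unconditioned shift, h-loss)

onimlibob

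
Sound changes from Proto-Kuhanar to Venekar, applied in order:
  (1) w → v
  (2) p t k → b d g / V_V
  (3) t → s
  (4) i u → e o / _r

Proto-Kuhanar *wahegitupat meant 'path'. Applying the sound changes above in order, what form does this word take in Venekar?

vahegidubas

Venekar: *wahegitupat > vahegitupat > vahegidubat > vahegidubas  (by unconditioned shift, intervocalic voicing, unconditioned shift)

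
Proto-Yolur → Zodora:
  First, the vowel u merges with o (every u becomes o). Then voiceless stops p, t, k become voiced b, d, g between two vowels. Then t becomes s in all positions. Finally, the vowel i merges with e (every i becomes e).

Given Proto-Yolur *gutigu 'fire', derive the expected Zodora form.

Zodora: *gutigu > gotigo > godigo > godego  (by vowel merger, intervocalic voicing, vowel merger)

godego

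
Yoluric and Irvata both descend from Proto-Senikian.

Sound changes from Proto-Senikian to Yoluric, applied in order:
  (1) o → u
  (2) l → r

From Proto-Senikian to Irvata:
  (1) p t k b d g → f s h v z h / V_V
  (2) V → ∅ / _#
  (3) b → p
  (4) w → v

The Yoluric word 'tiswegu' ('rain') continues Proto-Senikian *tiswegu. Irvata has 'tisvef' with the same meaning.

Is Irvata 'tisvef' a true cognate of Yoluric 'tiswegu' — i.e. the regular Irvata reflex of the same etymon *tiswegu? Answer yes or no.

Derive the expected Irvata reflex of *tiswegu:
Irvata: *tiswegu > tiswehu > tisweh > tisveh  (by intervocalic lenition, apocope, unconditioned shift)
The regular Irvata reflex would be 'tisveh', but the attested form is 'tisvef'. The correspondence is irregular, so they are not cognates (the Irvata form has a different source).

no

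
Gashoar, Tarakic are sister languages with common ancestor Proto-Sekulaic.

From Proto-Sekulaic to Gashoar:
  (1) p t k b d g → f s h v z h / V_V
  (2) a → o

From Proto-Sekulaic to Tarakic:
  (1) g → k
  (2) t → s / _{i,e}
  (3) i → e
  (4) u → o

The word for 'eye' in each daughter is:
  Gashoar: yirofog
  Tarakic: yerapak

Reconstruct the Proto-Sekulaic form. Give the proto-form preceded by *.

Position 4: Gashoar has o, Tarakic has a. Tarakic preserves a here (none of its changes turn any other segment into a), so the proto-segment is *a.
Position 7: Gashoar has g, Tarakic has k. Gashoar preserves g here (none of its changes turn any other segment into g), so the proto-segment is *g.
Verify the candidate proto-form against each daughter:
Gashoar: *yirapag > yirafag > yirofog  (by intervocalic lenition, vowel merger)
Tarakic: *yirapag > yirapak > yerapak  (by unconditioned shift, vowel merger)
Only *yirapag yields all of Gashoar yirofog, Tarakic yerapak.

*yirapag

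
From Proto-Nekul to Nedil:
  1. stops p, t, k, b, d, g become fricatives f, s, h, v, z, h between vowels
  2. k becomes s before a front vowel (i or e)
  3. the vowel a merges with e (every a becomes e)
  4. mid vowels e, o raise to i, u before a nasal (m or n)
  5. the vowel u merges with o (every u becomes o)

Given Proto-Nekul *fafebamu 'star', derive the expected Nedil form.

fefevimo

Nedil: start from *fafebamu.
  rule 1 (intervocalic lenition): fafebamu → fafevamu
  rule 2: no change — fafevamu
  rule 3 (vowel merger): fafevamu → fefevemu
  rule 4 (pre-nasal raising): fefevemu → fefevimu
  rule 5 (vowel merger): fefevimu → fefevimo
  ⇒ Nedil fefevimo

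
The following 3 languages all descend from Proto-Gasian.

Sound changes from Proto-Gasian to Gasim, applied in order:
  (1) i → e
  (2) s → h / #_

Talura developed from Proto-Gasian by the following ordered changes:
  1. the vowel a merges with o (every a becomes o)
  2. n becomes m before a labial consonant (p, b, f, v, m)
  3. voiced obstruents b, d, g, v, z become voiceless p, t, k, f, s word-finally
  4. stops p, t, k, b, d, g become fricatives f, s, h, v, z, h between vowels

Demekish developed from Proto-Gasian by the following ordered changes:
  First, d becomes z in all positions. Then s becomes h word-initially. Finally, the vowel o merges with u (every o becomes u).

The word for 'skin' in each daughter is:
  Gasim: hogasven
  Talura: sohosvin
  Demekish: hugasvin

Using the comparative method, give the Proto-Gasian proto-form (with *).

*sogasvin

Position 3: Gasim has g, Talura has h, Demekish has g. Gasim preserves g here (none of its changes turn any other segment into g), so the proto-segment is *g.
Position 1: Gasim has h, Talura has s, Demekish has h. Taking the neighbouring segments as reconstructed: Gasim h could go back to *s or *h; Talura s can only go back to *s; Demekish h could go back to *s or *h — the one source consistent with every daughter is *s.
Position 4: Gasim has a, Talura has o, Demekish has a. Gasim preserves a here (none of its changes turn any other segment into a), so the proto-segment is *a.
Continuing position by position gives *sogasvin; check it forward:
Gasim: *sogasvin > sogasven > hogasven  (by vowel merger, debuccalisation)
Talura: *sogasvin
  sogasvin → sogosvin   [vowel merger]
  sogosvin (rule 2 does not apply)
  sogosvin (rule 3 does not apply)
  sogosvin → sohosvin   [intervocalic lenition]
  giving Talura sohosvin.
Demekish: *sogasvin
  sogasvin (rule 1 does not apply)
  sogasvin → hogasvin   [debuccalisation]
  hogasvin → hugasvin   [vowel merger]
  giving Demekish hugasvin.
*sogasvin is the unique common source.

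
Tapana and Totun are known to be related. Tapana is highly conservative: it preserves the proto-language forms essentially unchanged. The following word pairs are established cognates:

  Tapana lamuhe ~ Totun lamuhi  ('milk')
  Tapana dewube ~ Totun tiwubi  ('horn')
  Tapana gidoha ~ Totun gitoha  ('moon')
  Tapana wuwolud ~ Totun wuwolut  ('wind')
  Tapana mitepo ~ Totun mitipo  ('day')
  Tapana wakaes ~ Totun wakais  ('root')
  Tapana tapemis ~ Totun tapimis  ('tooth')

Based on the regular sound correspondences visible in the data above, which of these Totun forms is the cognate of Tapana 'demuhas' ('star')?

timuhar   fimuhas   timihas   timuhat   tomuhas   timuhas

timuhas

dewube ~ tiwubi — Tapana d corresponds to Totun t word-initially before a front vowel.
tapemis ~ tapimis — Tapana e corresponds to Totun i after a consonant, before a nasal.
Applying these to Tapana 'demuhas':
  demuhas → temuhas   (d→t word-initially before a front vowel)
  temuhas → timuhas   (e→i after a consonant, before a nasal)
So the Totun cognate is 'timuhas'.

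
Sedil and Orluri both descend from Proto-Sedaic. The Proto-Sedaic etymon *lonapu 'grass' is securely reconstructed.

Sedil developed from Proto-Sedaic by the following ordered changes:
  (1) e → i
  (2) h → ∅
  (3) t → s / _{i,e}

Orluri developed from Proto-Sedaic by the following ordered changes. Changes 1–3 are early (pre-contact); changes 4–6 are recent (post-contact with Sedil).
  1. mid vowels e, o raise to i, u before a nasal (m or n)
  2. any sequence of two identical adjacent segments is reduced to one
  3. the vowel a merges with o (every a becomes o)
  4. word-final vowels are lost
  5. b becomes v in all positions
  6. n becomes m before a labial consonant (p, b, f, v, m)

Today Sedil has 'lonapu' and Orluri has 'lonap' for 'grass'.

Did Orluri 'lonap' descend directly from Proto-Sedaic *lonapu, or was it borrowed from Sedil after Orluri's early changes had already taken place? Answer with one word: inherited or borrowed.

borrowed

If inherited, *lonapu would pass through all of Orluri's changes:
Orluri: *lonapu > lunapu > lunopu > lunop  (by pre-nasal raising, vowel merger, apocope)
If borrowed from Sedil 'lonapu' after the early changes, it would undergo only the recent ones:
  rule 4 (apocope): lonapu → lonap
  rule 5 (unconditioned shift): no change (lonap)
  rule 6 (nasal place assimilation): no change (lonap)
  ⇒ as a loan: lonap
Orluri 'lonap' matches the loan outcome 'lonap', not the inherited 'lunop' — it skipped the early Orluri changes, so it was borrowed from Sedil.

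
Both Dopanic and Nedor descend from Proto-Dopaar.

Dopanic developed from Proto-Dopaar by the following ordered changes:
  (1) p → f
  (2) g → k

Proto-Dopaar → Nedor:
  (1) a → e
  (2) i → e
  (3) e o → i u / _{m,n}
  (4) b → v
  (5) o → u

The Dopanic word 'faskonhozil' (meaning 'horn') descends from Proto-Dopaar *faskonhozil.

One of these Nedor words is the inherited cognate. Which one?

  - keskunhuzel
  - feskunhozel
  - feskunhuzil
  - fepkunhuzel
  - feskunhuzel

Nedor: start from *faskonhozil.
  rule 1 (vowel merger): faskonhozil → feskonhozil
  rule 2 (vowel merger): feskonhozil → feskonhozel
  rule 3 (pre-nasal raising): feskonhozel → feskunhozel
  rule 4: no change — feskunhozel
  rule 5 (vowel merger): feskunhozel → feskunhuzel
  ⇒ Nedor feskunhuzel
The other candidates each miss or misapply at least one Nedor change.

feskunhuzel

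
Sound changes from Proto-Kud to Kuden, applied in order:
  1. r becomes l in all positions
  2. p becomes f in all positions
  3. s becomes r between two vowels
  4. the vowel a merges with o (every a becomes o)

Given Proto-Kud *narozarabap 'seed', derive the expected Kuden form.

nolozolobof

Kuden: start from *narozarabap.
  rule 1 (unconditioned shift): narozarabap → nalozalabap
  rule 2 (unconditioned shift): nalozalabap → nalozalabaf
  rule 3: no change — nalozalabaf
  rule 4 (vowel merger): nalozalabaf → nolozolobof
  ⇒ Kuden nolozolobof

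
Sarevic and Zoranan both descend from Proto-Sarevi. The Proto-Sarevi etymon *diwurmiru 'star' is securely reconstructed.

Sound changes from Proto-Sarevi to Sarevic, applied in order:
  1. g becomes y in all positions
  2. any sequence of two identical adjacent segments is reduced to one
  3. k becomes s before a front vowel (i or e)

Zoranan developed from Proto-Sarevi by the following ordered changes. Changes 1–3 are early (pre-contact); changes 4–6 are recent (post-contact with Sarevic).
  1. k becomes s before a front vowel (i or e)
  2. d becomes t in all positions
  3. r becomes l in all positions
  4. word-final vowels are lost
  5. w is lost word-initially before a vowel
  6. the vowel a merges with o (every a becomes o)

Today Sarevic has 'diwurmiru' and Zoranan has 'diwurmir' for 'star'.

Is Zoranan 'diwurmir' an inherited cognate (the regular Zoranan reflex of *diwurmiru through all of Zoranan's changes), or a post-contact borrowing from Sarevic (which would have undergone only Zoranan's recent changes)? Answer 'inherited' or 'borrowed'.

If inherited, *diwurmiru would pass through all of Zoranan's changes:
Zoranan: *diwurmiru > tiwurmiru > tiwulmilu > tiwulmil  (by unconditioned shift, unconditioned shift, apocope)
If borrowed from Sarevic 'diwurmiru' after the early changes, it would undergo only the recent ones:
  rule 4 (apocope): diwurmiru → diwurmir
  rule 5 (glide loss): no change (diwurmir)
  rule 6 (vowel merger): no change (diwurmir)
  ⇒ as a loan: diwurmir
Zoranan 'diwurmir' matches the loan outcome 'diwurmir', not the inherited 'tiwulmil' — it skipped the early Zoranan changes, so it was borrowed from Sarevic.

borrowed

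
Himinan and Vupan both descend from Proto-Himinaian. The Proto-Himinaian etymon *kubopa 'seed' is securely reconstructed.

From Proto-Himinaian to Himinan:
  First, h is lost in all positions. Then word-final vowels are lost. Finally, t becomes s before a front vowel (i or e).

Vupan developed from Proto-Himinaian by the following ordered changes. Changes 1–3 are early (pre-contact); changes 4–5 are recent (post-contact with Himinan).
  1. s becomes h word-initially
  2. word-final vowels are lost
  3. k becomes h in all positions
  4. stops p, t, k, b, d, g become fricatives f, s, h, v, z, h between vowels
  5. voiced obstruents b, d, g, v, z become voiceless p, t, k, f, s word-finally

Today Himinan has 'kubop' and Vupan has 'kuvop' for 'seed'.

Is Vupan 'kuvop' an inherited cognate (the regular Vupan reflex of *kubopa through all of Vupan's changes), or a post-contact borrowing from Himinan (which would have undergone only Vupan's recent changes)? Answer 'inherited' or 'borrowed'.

borrowed

If inherited, *kubopa would pass through all of Vupan's changes:
Vupan: *kubopa
  kubopa (rule 1 does not apply)
  kubopa → kubop   [apocope]
  kubop → hubop   [unconditioned shift]
  hubop → huvop   [intervocalic lenition]
  huvop (rule 5 does not apply)
  giving Vupan huvop.
If borrowed from Himinan 'kubop' after the early changes, it would undergo only the recent ones:
  rule 4 (intervocalic lenition): kubop → kuvop
  rule 5 (final devoicing): no change (kuvop)
  ⇒ as a loan: kuvop
Vupan 'kuvop' matches the loan outcome 'kuvop', not the inherited 'huvop' — it skipped the early Vupan changes, so it was borrowed from Himinan.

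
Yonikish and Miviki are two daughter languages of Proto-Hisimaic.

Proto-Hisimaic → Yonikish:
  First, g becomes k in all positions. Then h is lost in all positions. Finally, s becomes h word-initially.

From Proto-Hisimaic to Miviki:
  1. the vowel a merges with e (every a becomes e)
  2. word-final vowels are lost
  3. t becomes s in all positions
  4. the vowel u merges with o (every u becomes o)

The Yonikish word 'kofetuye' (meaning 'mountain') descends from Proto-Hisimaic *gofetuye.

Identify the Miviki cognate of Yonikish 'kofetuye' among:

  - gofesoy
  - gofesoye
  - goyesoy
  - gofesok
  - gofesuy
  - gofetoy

Miviki: *gofetuye
  gofetuye (rule 1 does not apply)
  gofetuye → gofetuy   [apocope]
  gofetuy → gofesuy   [unconditioned shift]
  gofesuy → gofesoy   [vowel merger]
  giving Miviki gofesoy.
Only 'gofesoy' matches the regular Miviki development of *gofetuye.

gofesoy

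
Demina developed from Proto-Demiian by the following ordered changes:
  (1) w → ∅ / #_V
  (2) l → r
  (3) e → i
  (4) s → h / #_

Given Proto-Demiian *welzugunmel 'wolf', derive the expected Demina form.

irzugunmir

Demina: *welzugunmel > elzugunmel > erzugunmer > irzugunmir  (by glide loss, unconditioned shift, vowel merger)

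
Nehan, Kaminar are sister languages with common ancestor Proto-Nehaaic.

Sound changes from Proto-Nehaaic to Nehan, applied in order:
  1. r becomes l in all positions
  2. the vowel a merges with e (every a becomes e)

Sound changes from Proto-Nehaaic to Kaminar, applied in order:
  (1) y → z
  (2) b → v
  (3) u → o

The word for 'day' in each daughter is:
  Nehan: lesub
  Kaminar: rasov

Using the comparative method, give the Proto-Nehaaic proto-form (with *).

*rasub

Position 1: Nehan has l, Kaminar has r. Kaminar preserves r here (none of its changes turn any other segment into r), so the proto-segment is *r.
Position 5: Nehan has b, Kaminar has v. Nehan preserves b here (none of its changes turn any other segment into b), so the proto-segment is *b.
Position 4: Nehan has u, Kaminar has o. Nehan preserves u here (none of its changes turn any other segment into u), so the proto-segment is *u.
Continuing position by position gives *rasub; check it forward:
Nehan: start from *rasub.
  rule 1 (unconditioned shift): rasub → lasub
  rule 2 (vowel merger): lasub → lesub
  ⇒ Nehan lesub
Kaminar: start from *rasub.
  rule 1: no change — rasub
  rule 2 (unconditioned shift): rasub → rasuv
  rule 3 (vowel merger): rasuv → rasov
  ⇒ Kaminar rasov
No other proto-form is consistent with every reflex, so the reconstruction is *rasub.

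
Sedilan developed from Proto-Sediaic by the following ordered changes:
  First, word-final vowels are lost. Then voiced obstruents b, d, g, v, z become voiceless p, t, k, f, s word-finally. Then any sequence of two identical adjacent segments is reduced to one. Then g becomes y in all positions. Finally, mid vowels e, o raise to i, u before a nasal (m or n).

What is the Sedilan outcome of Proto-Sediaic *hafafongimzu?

hafafunyims

Sedilan: *hafafongimzu
  hafafongimzu → hafafongimz   [apocope]
  hafafongimz → hafafongims   [final devoicing]
  hafafongims (rule 3 does not apply)
  hafafongims → hafafonyims   [unconditioned shift]
  hafafonyims → hafafunyims   [pre-nasal raising]
  giving Sedilan hafafunyims.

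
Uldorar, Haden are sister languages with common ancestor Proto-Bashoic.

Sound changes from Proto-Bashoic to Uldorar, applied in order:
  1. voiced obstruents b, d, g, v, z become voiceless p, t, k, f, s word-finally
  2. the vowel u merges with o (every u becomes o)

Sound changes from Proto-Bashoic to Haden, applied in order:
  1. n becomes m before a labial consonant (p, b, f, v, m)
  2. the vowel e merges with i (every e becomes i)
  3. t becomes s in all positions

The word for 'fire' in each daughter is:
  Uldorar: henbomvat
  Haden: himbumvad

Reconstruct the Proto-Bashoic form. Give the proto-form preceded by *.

*henbumvad

Position 9: Uldorar has t, Haden has d. Haden preserves d here (none of its changes turn any other segment into d), so the proto-segment is *d.
Position 3: Uldorar has n, Haden has m. Uldorar preserves n here (none of its changes turn any other segment into n), so the proto-segment is *n.
Position 5: Uldorar has o, Haden has u. Haden preserves u here (none of its changes turn any other segment into u), so the proto-segment is *u.
Continuing position by position gives *henbumvad; check it forward:
Uldorar: *henbumvad > henbumvat > henbomvat  (by final devoicing, vowel merger)
Haden: start from *henbumvad.
  rule 1 (nasal place assimilation): henbumvad → hembumvad
  rule 2 (vowel merger): hembumvad → himbumvad
  rule 3: no change — himbumvad
  ⇒ Haden himbumvad
Only *henbumvad yields all of Uldorar henbomvat, Haden himbumvad.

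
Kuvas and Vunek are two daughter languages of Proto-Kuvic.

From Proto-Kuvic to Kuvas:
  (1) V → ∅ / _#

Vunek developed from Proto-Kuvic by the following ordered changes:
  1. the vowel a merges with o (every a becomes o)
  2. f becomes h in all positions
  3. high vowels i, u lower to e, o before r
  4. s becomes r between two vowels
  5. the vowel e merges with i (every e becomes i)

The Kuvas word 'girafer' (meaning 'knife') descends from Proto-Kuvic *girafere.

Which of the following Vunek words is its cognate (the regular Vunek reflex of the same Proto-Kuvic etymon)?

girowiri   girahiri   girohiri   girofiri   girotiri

girohiri

Vunek: *girafere > girofere > girohere > gerohere > girohiri  (by vowel merger, unconditioned shift, pre-rhotic lowering, vowel merger)
The other candidates each miss or misapply at least one Vunek change.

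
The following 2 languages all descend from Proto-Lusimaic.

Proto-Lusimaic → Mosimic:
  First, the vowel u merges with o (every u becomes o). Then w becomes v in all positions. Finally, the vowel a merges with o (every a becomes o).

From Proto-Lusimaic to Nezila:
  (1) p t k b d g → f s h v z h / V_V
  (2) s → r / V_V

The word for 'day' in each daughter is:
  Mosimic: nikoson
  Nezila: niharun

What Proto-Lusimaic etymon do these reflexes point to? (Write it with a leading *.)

Position 3: Mosimic has k, Nezila has h. Mosimic preserves k here (none of its changes turn any other segment into k), so the proto-segment is *k.
Position 4: Mosimic has o, Nezila has a. Nezila preserves a here (none of its changes turn any other segment into a), so the proto-segment is *a.
Position 6: Mosimic has o, Nezila has u. Nezila preserves u here (none of its changes turn any other segment into u), so the proto-segment is *u.
This points to *nikasun. Verify forward in each daughter:
Mosimic: *nikasun > nikason > nikoson  (by vowel merger, vowel merger)
Nezila: *nikasun > nihasun > niharun  (by intervocalic lenition, rhotacism)
Only *nikasun yields all of Mosimic nikoson, Nezila niharun.

*nikasun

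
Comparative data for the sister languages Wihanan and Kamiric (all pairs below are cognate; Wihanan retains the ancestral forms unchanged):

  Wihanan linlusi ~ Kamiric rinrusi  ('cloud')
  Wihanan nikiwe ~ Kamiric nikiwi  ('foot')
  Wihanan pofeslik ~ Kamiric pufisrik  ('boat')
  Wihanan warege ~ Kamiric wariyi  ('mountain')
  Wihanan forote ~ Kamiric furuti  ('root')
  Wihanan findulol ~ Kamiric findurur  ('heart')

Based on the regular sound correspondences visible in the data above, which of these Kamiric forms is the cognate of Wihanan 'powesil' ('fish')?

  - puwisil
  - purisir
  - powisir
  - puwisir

forote ~ furuti, findulol ~ findurur — Wihanan o corresponds to Kamiric u after a consonant, before a consonant other than r, m, n, p, b, f, v.
pofeslik ~ pufisrik, warege ~ wariyi — Wihanan e corresponds to Kamiric i after a consonant, before a consonant other than r, m, n, p, b, f, v.
findulol ~ findurur — Wihanan l corresponds to Kamiric r word-finally.
Applying these to Wihanan 'powesil':
  powesil → puwesil   (o→u after a consonant, before a consonant other than r, m, n, p, b, f, v)
  puwesil → puwisil   (e→i after a consonant, before a consonant other than r, m, n, p, b, f, v)
  puwisil → puwisir   (l→r word-finally)
So the Kamiric cognate is 'puwisir'.

puwisir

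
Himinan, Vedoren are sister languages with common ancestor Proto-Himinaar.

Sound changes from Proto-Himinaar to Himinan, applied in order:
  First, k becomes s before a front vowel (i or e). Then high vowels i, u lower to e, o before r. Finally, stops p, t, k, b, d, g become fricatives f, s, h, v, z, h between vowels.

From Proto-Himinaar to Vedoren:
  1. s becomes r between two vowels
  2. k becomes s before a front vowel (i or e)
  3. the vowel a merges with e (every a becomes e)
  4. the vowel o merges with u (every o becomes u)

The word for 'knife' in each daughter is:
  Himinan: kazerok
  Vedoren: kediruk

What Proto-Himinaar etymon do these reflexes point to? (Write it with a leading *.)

Position 2: Himinan has a, Vedoren has e. Himinan preserves a here (none of its changes turn any other segment into a), so the proto-segment is *a.
Position 3: Himinan has z, Vedoren has d. Vedoren preserves d here (none of its changes turn any other segment into d), so the proto-segment is *d.
Verify the candidate proto-form against each daughter:
Himinan: *kadirok > kaderok > kazerok  (by pre-rhotic lowering, intervocalic lenition)
Vedoren: start from *kadirok.
  rule 1: no change — kadirok
  rule 2: no change — kadirok
  rule 3 (vowel merger): kadirok → kedirok
  rule 4 (vowel merger): kedirok → kediruk
  ⇒ Vedoren kediruk
*kadirok is the unique common source.

*kadirok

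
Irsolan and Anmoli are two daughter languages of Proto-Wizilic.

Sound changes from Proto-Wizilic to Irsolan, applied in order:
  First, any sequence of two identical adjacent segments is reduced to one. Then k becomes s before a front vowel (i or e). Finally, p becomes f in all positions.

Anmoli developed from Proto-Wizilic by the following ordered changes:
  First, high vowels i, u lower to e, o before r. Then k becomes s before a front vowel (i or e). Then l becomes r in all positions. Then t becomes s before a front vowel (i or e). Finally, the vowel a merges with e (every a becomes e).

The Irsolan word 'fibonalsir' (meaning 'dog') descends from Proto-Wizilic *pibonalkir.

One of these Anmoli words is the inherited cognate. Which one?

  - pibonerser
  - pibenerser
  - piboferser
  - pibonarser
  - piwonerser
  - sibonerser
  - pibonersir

Anmoli: start from *pibonalkir.
  rule 1 (pre-rhotic lowering): pibonalkir → pibonalker
  rule 2 (palatalisation): pibonalker → pibonalser
  rule 3 (unconditioned shift): pibonalser → pibonarser
  rule 4: no change — pibonarser
  rule 5 (vowel merger): pibonarser → pibonerser
  ⇒ Anmoli pibonerser
Only 'pibonerser' matches the regular Anmoli development of *pibonalkir.

pibonerser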